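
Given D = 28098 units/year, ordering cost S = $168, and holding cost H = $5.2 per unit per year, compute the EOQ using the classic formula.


Formula: EOQ = sqrt(2 * D * S / H)
Numerator: 2 * 28098 * 168 = 9440928
2DS/H = 9440928 / 5.2 = 1815563.1
EOQ = sqrt(1815563.1) = 1347.4 units

1347.4 units


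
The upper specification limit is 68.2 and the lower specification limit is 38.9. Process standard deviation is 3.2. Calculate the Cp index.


Cp = (68.2 - 38.9) / (6 * 3.2)

1.53


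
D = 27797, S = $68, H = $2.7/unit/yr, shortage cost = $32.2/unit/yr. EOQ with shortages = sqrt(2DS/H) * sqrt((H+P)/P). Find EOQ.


Formula: EOQ* = sqrt(2DS/H) * sqrt((H+P)/P)
Base EOQ = sqrt(2*27797*68/2.7) = 1183.28 units
Correction = sqrt((2.7+32.2)/32.2) = 1.04108
EOQ* = 1183.28 * 1.04108 = 1231.9 units

1231.9 units


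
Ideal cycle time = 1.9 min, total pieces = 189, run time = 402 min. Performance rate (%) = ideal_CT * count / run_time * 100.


Formula: Performance = (Ideal CT * Total Count) / Run Time * 100
Ideal output time = 1.9 * 189 = 359.1 min
Performance = 359.1 / 402 * 100 = 89.3%

89.3%


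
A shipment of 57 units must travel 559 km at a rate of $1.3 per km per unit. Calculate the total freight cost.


TC = dist * cost * units = 559 * 1.3 * 57 = $41421.90

$41421.90


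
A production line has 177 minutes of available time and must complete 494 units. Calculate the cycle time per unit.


Formula: CT = Available Time / Number of Units
CT = 177 min / 494 units
CT = 0.36 min/unit

0.36 min/unit


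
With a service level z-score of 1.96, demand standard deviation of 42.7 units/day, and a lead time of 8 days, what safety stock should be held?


Formula: SS = z * sigma_d * sqrt(LT)
sqrt(LT) = sqrt(8) = 2.8284
SS = 1.96 * 42.7 * 2.8284
SS = 236.7 units

236.7 units


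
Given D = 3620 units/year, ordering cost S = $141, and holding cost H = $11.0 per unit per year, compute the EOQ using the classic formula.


Formula: EOQ = sqrt(2 * D * S / H)
Numerator: 2 * 3620 * 141 = 1020840
2DS/H = 1020840 / 11.0 = 92803.6
EOQ = sqrt(92803.6) = 304.6 units

304.6 units


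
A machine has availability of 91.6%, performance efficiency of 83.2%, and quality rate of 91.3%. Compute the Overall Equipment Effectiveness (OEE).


Formula: OEE = Availability * Performance * Quality / 10000
A * P = 91.6% * 83.2% / 100 = 76.21%
OEE = 76.21% * 91.3% / 100 = 69.6%

69.6%


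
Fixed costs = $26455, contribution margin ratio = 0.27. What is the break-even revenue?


Formula: BER = Fixed Costs / Contribution Margin Ratio
BER = $26455 / 0.27
BER = $97981.48 (to the nearest cent)

$97981.48


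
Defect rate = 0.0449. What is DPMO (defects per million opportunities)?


DPMO = defect_rate * 1000000 = 0.0449 * 1000000

44900


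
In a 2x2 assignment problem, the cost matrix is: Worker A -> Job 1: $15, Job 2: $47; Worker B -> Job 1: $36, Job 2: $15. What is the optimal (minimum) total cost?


Option 1: A->1 + B->2 = $15 + $15 = $30
Option 2: A->2 + B->1 = $47 + $36 = $83
Min cost = min($30, $83) = $30

$30


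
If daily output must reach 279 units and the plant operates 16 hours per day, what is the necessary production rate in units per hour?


Formula: Production Rate = Daily Demand / Available Hours
Rate = 279 units/day / 16 hours/day
Rate = 17.4 units/hour

17.4 units/hour


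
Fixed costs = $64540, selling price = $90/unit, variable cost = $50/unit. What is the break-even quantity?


Formula: BEQ = Fixed Costs / (Price - Variable Cost)
Contribution margin = $90 - $50 = $40/unit
BEQ = ceil($64540 / $40/unit) = ceil(1613.5) = 1614 units

1614 units


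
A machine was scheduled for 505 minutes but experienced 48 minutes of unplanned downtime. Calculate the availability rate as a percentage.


Formula: Availability = (Planned Time - Downtime) / Planned Time * 100
Uptime = 505 - 48 = 457 min
Availability = 457 / 505 * 100 = 90.5%

90.5%


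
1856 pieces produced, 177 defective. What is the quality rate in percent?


Formula: Quality Rate = Good Pieces / Total Pieces * 100
Good pieces = 1856 - 177 = 1679
QR = 1679 / 1856 * 100 = 90.5%

90.5%


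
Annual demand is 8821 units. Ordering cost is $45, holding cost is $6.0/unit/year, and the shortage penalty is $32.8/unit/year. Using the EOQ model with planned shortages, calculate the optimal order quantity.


Formula: EOQ* = sqrt(2DS/H) * sqrt((H+P)/P)
Base EOQ = sqrt(2*8821*45/6.0) = 363.75 units
Correction = sqrt((6.0+32.8)/32.8) = 1.08762
EOQ* = 363.75 * 1.08762 = 395.6 units

395.6 units


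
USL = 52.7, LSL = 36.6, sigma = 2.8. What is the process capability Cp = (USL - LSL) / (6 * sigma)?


Cp = (52.7 - 36.6) / (6 * 2.8)

0.96


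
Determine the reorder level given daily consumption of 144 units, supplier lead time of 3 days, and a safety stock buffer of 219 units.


Formula: ROP = (Daily Demand * Lead Time) + Safety Stock
Demand during lead time = 144 * 3 = 432 units
ROP = 432 + 219 = 651 units

651 units


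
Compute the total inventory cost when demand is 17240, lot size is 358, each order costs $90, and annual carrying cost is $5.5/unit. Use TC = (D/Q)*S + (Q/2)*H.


TC = 17240/358 * 90 + 358/2 * 5.5

$5318.58


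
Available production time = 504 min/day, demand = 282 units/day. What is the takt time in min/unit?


Formula: Takt Time = Available Production Time / Customer Demand
Takt = 504 min/day / 282 units/day
Takt = 1.79 min/unit

1.79 min/unit


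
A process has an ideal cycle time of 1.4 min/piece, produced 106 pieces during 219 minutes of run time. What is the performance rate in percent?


Formula: Performance = (Ideal CT * Total Count) / Run Time * 100
Ideal output time = 1.4 * 106 = 148.4 min
Performance = 148.4 / 219 * 100 = 67.8%

67.8%


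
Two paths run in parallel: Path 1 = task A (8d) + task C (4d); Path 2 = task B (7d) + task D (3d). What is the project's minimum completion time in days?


Path 1 = 8 + 4 = 12 days
Path 2 = 7 + 3 = 10 days
Duration = max(12, 10) = 12 days

12 days


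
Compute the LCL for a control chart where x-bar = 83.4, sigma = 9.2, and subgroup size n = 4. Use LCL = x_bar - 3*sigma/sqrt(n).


LCL = 83.4 - 3 * 9.2 / sqrt(4)

69.6


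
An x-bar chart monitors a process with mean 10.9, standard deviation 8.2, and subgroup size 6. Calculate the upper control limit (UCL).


UCL = 10.9 + 3 * 8.2 / sqrt(6)

20.94


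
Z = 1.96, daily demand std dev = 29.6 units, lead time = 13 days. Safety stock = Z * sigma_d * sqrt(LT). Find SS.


Formula: SS = z * sigma_d * sqrt(LT)
sqrt(LT) = sqrt(13) = 3.6056
SS = 1.96 * 29.6 * 3.6056
SS = 209.2 units

209.2 units


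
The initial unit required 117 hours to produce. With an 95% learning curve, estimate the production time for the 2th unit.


Formula: T_n = T_1 * (learning_rate)^(log2(n)) where learning_rate = rate/100
Doublings = log2(2) = 1
T_n = 117 * 0.95^1
T_n = 117 * 0.95 = 111.2 hours

111.2 hours


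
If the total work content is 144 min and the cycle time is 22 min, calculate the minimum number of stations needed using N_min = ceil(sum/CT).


Formula: N_min = ceil(Sum of Task Times / Cycle Time)
N_min = ceil(144 min / 22 min) = ceil(6.5455)
N_min = 7 stations

7


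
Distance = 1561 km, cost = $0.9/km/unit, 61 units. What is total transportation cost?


TC = dist * cost * units = 1561 * 0.9 * 61 = $85698.90

$85698.90


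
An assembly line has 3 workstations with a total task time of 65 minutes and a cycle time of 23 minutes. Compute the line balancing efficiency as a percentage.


Formula: Efficiency = Sum of Task Times / (N_stations * CT) * 100
Total station capacity = 3 stations * 23 min = 69 min
Efficiency = 65 / 69 * 100 = 94.2%

94.2%


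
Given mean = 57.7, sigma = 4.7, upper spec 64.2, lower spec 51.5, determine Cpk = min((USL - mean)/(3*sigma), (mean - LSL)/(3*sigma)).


Cpu = (64.2 - 57.7) / (3 * 4.7) = 0.46
Cpl = (57.7 - 51.5) / (3 * 4.7) = 0.44
Cpk = min(0.46, 0.44) = 0.44

0.44


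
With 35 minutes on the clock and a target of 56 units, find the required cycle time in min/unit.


Formula: CT = Available Time / Number of Units
CT = 35 min / 56 units
CT = 0.63 min/unit

0.63 min/unit


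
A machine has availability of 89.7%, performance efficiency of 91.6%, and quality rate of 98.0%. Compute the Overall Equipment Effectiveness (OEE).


Formula: OEE = Availability * Performance * Quality / 10000
A * P = 89.7% * 91.6% / 100 = 82.17%
OEE = 82.17% * 98.0% / 100 = 80.5%

80.5%


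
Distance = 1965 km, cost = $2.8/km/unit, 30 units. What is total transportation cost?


TC = dist * cost * units = 1965 * 2.8 * 30 = $165060.00

$165060.00


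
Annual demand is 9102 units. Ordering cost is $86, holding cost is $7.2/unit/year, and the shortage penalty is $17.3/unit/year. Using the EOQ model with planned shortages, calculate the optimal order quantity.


Formula: EOQ* = sqrt(2DS/H) * sqrt((H+P)/P)
Base EOQ = sqrt(2*9102*86/7.2) = 466.3 units
Correction = sqrt((7.2+17.3)/17.3) = 1.19004
EOQ* = 466.3 * 1.19004 = 554.9 units

554.9 units


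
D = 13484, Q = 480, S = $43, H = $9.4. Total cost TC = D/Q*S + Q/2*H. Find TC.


TC = 13484/480 * 43 + 480/2 * 9.4

$3463.94


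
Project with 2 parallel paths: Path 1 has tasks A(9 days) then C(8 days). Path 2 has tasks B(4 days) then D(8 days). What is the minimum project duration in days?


Path 1 = 9 + 8 = 17 days
Path 2 = 4 + 8 = 12 days
Duration = max(17, 12) = 17 days

17 days


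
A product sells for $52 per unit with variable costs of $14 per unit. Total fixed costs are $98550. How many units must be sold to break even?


Formula: BEQ = Fixed Costs / (Price - Variable Cost)
Contribution margin = $52 - $14 = $38/unit
BEQ = ceil($98550 / $38/unit) = ceil(2593.42) = 2594 units

2594 units


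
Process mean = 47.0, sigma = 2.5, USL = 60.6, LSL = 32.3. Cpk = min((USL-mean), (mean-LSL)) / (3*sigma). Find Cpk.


Cpu = (60.6 - 47.0) / (3 * 2.5) = 1.81
Cpl = (47.0 - 32.3) / (3 * 2.5) = 1.96
Cpk = min(1.81, 1.96) = 1.81

1.81


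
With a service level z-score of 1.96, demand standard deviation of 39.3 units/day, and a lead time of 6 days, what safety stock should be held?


Formula: SS = z * sigma_d * sqrt(LT)
sqrt(LT) = sqrt(6) = 2.4495
SS = 1.96 * 39.3 * 2.4495
SS = 188.7 units

188.7 units


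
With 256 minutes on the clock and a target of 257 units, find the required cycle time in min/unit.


Formula: CT = Available Time / Number of Units
CT = 256 min / 257 units
CT = 1.0 min/unit

1.0 min/unit


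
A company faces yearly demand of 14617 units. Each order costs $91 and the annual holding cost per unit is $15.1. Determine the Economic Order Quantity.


Formula: EOQ = sqrt(2 * D * S / H)
Numerator: 2 * 14617 * 91 = 2660294
2DS/H = 2660294 / 15.1 = 176178.4
EOQ = sqrt(176178.4) = 419.7 units

419.7 units


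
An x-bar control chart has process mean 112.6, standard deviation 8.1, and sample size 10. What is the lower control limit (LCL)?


LCL = 112.6 - 3 * 8.1 / sqrt(10)

104.92


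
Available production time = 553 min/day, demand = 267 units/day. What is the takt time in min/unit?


Formula: Takt Time = Available Production Time / Customer Demand
Takt = 553 min/day / 267 units/day
Takt = 2.07 min/unit

2.07 min/unit


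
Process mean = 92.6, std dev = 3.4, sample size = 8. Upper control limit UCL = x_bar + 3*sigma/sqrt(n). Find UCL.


UCL = 92.6 + 3 * 3.4 / sqrt(8)

96.21


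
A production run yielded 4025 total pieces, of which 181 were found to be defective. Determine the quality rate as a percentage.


Formula: Quality Rate = Good Pieces / Total Pieces * 100
Good pieces = 4025 - 181 = 3844
QR = 3844 / 4025 * 100 = 95.5%

95.5%


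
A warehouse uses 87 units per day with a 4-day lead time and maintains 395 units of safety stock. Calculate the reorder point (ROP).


Formula: ROP = (Daily Demand * Lead Time) + Safety Stock
Demand during lead time = 87 * 4 = 348 units
ROP = 348 + 395 = 743 units

743 units


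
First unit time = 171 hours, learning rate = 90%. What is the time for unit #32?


Formula: T_n = T_1 * (learning_rate)^(log2(n)) where learning_rate = rate/100
Doublings = log2(32) = 5
T_n = 171 * 0.9^5
T_n = 171 * 0.5905 = 101.0 hours

101.0 hours


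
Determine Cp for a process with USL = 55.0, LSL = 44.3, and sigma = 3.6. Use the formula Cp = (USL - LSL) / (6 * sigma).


Cp = (55.0 - 44.3) / (6 * 3.6)

0.5


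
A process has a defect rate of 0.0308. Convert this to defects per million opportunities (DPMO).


DPMO = defect_rate * 1000000 = 0.0308 * 1000000

30800


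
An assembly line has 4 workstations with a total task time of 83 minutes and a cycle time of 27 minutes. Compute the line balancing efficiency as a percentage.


Formula: Efficiency = Sum of Task Times / (N_stations * CT) * 100
Total station capacity = 4 stations * 27 min = 108 min
Efficiency = 83 / 108 * 100 = 76.9%

76.9%


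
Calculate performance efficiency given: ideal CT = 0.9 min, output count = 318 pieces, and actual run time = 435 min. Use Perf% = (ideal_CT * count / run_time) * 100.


Formula: Performance = (Ideal CT * Total Count) / Run Time * 100
Ideal output time = 0.9 * 318 = 286.2 min
Performance = 286.2 / 435 * 100 = 65.8%

65.8%


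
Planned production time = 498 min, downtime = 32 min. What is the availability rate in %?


Formula: Availability = (Planned Time - Downtime) / Planned Time * 100
Uptime = 498 - 32 = 466 min
Availability = 466 / 498 * 100 = 93.6%

93.6%


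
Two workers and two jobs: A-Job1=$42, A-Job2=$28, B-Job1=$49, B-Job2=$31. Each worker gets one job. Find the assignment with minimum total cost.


Option 1: A->1 + B->2 = $42 + $31 = $73
Option 2: A->2 + B->1 = $28 + $49 = $77
Min cost = min($73, $77) = $73

$73


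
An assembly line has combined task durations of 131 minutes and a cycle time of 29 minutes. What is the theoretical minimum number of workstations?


Formula: N_min = ceil(Sum of Task Times / Cycle Time)
N_min = ceil(131 min / 29 min) = ceil(4.5172)
N_min = 5 stations

5


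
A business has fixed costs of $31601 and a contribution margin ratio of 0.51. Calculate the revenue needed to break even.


Formula: BER = Fixed Costs / Contribution Margin Ratio
BER = $31601 / 0.51
BER = $61962.75 (to the nearest cent)

$61962.75


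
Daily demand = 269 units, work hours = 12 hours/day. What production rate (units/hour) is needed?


Formula: Production Rate = Daily Demand / Available Hours
Rate = 269 units/day / 12 hours/day
Rate = 22.4 units/hour

22.4 units/hour


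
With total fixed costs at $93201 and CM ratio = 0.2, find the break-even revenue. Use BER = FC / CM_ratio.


Formula: BER = Fixed Costs / Contribution Margin Ratio
BER = $93201 / 0.2
BER = $466005.00 (to the nearest cent)

$466005.00


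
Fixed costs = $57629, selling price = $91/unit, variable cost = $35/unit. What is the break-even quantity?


Formula: BEQ = Fixed Costs / (Price - Variable Cost)
Contribution margin = $91 - $35 = $56/unit
BEQ = ceil($57629 / $56/unit) = ceil(1029.09) = 1030 units

1030 units


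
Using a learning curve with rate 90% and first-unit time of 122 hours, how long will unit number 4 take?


Formula: T_n = T_1 * (learning_rate)^(log2(n)) where learning_rate = rate/100
Doublings = log2(4) = 2
T_n = 122 * 0.9^2
T_n = 122 * 0.81 = 98.8 hours

98.8 hours


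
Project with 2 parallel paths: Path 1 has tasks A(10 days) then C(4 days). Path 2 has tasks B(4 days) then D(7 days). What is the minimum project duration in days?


Path 1 = 10 + 4 = 14 days
Path 2 = 4 + 7 = 11 days
Duration = max(14, 11) = 14 days

14 days


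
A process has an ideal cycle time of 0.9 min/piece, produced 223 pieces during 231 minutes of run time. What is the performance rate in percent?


Formula: Performance = (Ideal CT * Total Count) / Run Time * 100
Ideal output time = 0.9 * 223 = 200.7 min
Performance = 200.7 / 231 * 100 = 86.9%

86.9%


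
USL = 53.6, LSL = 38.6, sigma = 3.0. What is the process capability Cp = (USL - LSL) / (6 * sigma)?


Cp = (53.6 - 38.6) / (6 * 3.0)

0.83


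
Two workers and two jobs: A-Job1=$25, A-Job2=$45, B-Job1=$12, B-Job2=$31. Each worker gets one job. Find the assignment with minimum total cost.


Option 1: A->1 + B->2 = $25 + $31 = $56
Option 2: A->2 + B->1 = $45 + $12 = $57
Min cost = min($56, $57) = $56

$56


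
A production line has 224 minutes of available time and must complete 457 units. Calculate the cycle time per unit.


Formula: CT = Available Time / Number of Units
CT = 224 min / 457 units
CT = 0.49 min/unit

0.49 min/unit


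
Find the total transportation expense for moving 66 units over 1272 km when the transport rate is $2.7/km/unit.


TC = dist * cost * units = 1272 * 2.7 * 66 = $226670.40

$226670.40


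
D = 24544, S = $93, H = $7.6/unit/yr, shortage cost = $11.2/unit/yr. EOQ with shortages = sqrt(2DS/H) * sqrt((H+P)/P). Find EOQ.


Formula: EOQ* = sqrt(2DS/H) * sqrt((H+P)/P)
Base EOQ = sqrt(2*24544*93/7.6) = 775.04 units
Correction = sqrt((7.6+11.2)/11.2) = 1.2956
EOQ* = 775.04 * 1.2956 = 1004.1 units

1004.1 units


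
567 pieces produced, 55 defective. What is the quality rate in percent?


Formula: Quality Rate = Good Pieces / Total Pieces * 100
Good pieces = 567 - 55 = 512
QR = 512 / 567 * 100 = 90.3%

90.3%


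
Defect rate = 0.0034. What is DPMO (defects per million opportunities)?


DPMO = defect_rate * 1000000 = 0.0034 * 1000000

3400


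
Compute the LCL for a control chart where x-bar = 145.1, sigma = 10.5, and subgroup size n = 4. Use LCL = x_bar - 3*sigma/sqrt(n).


LCL = 145.1 - 3 * 10.5 / sqrt(4)

129.35


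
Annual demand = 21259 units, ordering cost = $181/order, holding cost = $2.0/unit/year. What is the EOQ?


Formula: EOQ = sqrt(2 * D * S / H)
Numerator: 2 * 21259 * 181 = 7695758
2DS/H = 7695758 / 2.0 = 3847879.0
EOQ = sqrt(3847879.0) = 1961.6 units

1961.6 units


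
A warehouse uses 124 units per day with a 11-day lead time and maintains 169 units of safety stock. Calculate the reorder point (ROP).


Formula: ROP = (Daily Demand * Lead Time) + Safety Stock
Demand during lead time = 124 * 11 = 1364 units
ROP = 1364 + 169 = 1533 units

1533 units


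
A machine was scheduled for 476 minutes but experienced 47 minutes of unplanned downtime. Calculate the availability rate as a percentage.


Formula: Availability = (Planned Time - Downtime) / Planned Time * 100
Uptime = 476 - 47 = 429 min
Availability = 429 / 476 * 100 = 90.1%

90.1%


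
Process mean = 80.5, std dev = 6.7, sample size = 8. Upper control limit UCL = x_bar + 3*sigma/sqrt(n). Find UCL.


UCL = 80.5 + 3 * 6.7 / sqrt(8)

87.61


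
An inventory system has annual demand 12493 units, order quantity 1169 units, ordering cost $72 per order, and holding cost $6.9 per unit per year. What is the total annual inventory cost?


TC = 12493/1169 * 72 + 1169/2 * 6.9

$4802.51


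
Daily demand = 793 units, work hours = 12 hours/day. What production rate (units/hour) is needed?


Formula: Production Rate = Daily Demand / Available Hours
Rate = 793 units/day / 12 hours/day
Rate = 66.1 units/hour

66.1 units/hour


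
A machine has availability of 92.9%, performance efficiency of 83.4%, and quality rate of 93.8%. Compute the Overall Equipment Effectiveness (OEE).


Formula: OEE = Availability * Performance * Quality / 10000
A * P = 92.9% * 83.4% / 100 = 77.48%
OEE = 77.48% * 93.8% / 100 = 72.7%

72.7%


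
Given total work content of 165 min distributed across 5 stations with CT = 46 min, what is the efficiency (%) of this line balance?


Formula: Efficiency = Sum of Task Times / (N_stations * CT) * 100
Total station capacity = 5 stations * 46 min = 230 min
Efficiency = 165 / 230 * 100 = 71.7%

71.7%


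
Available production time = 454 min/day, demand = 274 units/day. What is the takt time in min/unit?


Formula: Takt Time = Available Production Time / Customer Demand
Takt = 454 min/day / 274 units/day
Takt = 1.66 min/unit

1.66 min/unit


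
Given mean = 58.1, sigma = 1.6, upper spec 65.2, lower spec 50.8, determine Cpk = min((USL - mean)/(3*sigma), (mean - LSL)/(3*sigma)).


Cpu = (65.2 - 58.1) / (3 * 1.6) = 1.48
Cpl = (58.1 - 50.8) / (3 * 1.6) = 1.52
Cpk = min(1.48, 1.52) = 1.48

1.48


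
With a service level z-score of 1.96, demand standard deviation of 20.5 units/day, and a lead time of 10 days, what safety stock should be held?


Formula: SS = z * sigma_d * sqrt(LT)
sqrt(LT) = sqrt(10) = 3.1623
SS = 1.96 * 20.5 * 3.1623
SS = 127.1 units

127.1 units


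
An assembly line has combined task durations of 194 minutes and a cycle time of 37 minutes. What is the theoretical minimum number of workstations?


Formula: N_min = ceil(Sum of Task Times / Cycle Time)
N_min = ceil(194 min / 37 min) = ceil(5.2432)
N_min = 6 stations

6


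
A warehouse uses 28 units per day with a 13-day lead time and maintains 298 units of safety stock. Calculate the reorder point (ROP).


Formula: ROP = (Daily Demand * Lead Time) + Safety Stock
Demand during lead time = 28 * 13 = 364 units
ROP = 364 + 298 = 662 units

662 units


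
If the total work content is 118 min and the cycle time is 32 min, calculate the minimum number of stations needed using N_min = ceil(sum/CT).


Formula: N_min = ceil(Sum of Task Times / Cycle Time)
N_min = ceil(118 min / 32 min) = ceil(3.6875)
N_min = 4 stations

4


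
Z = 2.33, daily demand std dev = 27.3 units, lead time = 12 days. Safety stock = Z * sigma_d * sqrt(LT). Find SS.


Formula: SS = z * sigma_d * sqrt(LT)
sqrt(LT) = sqrt(12) = 3.4641
SS = 2.33 * 27.3 * 3.4641
SS = 220.3 units

220.3 units


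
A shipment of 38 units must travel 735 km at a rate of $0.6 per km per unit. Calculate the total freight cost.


TC = dist * cost * units = 735 * 0.6 * 38 = $16758.00

$16758.00


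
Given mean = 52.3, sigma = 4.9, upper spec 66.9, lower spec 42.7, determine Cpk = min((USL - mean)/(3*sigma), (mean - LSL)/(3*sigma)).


Cpu = (66.9 - 52.3) / (3 * 4.9) = 0.99
Cpl = (52.3 - 42.7) / (3 * 4.9) = 0.65
Cpk = min(0.99, 0.65) = 0.65

0.65


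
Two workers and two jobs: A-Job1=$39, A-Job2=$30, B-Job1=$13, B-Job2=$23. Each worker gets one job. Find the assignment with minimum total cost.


Option 1: A->1 + B->2 = $39 + $23 = $62
Option 2: A->2 + B->1 = $30 + $13 = $43
Min cost = min($62, $43) = $43

$43


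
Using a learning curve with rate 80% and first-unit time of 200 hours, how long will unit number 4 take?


Formula: T_n = T_1 * (learning_rate)^(log2(n)) where learning_rate = rate/100
Doublings = log2(4) = 2
T_n = 200 * 0.8^2
T_n = 200 * 0.64 = 128.0 hours

128.0 hours


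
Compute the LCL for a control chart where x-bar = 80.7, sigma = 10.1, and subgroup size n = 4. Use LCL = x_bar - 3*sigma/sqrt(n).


LCL = 80.7 - 3 * 10.1 / sqrt(4)

65.55


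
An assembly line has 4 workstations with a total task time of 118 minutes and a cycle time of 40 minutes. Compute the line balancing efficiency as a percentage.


Formula: Efficiency = Sum of Task Times / (N_stations * CT) * 100
Total station capacity = 4 stations * 40 min = 160 min
Efficiency = 118 / 160 * 100 = 73.8%

73.8%


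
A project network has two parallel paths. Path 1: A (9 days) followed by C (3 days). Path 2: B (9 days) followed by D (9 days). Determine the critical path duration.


Path 1 = 9 + 3 = 12 days
Path 2 = 9 + 9 = 18 days
Duration = max(12, 18) = 18 days

18 days


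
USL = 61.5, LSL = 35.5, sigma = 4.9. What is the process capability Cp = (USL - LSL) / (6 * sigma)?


Cp = (61.5 - 35.5) / (6 * 4.9)

0.88


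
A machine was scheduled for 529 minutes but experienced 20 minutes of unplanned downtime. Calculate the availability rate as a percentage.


Formula: Availability = (Planned Time - Downtime) / Planned Time * 100
Uptime = 529 - 20 = 509 min
Availability = 509 / 529 * 100 = 96.2%

96.2%


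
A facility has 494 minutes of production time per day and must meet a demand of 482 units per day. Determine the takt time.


Formula: Takt Time = Available Production Time / Customer Demand
Takt = 494 min/day / 482 units/day
Takt = 1.02 min/unit

1.02 min/unit


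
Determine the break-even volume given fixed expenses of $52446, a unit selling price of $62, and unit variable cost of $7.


Formula: BEQ = Fixed Costs / (Price - Variable Cost)
Contribution margin = $62 - $7 = $55/unit
BEQ = ceil($52446 / $55/unit) = ceil(953.56) = 954 units

954 units


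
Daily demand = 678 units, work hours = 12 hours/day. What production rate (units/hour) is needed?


Formula: Production Rate = Daily Demand / Available Hours
Rate = 678 units/day / 12 hours/day
Rate = 56.5 units/hour

56.5 units/hour


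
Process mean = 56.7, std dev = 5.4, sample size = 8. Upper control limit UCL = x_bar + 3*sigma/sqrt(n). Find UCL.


UCL = 56.7 + 3 * 5.4 / sqrt(8)

62.43


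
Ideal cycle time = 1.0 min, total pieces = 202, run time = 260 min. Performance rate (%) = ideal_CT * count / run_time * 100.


Formula: Performance = (Ideal CT * Total Count) / Run Time * 100
Ideal output time = 1.0 * 202 = 202.0 min
Performance = 202.0 / 260 * 100 = 77.7%

77.7%


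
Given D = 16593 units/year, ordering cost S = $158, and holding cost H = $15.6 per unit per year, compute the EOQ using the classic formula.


Formula: EOQ = sqrt(2 * D * S / H)
Numerator: 2 * 16593 * 158 = 5243388
2DS/H = 5243388 / 15.6 = 336114.6
EOQ = sqrt(336114.6) = 579.8 units

579.8 units


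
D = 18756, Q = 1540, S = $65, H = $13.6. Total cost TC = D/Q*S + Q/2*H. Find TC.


TC = 18756/1540 * 65 + 1540/2 * 13.6

$11263.65


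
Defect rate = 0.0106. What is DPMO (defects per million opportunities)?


DPMO = defect_rate * 1000000 = 0.0106 * 1000000

10600


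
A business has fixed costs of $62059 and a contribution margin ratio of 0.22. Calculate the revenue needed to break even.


Formula: BER = Fixed Costs / Contribution Margin Ratio
BER = $62059 / 0.22
BER = $282086.36 (to the nearest cent)

$282086.36


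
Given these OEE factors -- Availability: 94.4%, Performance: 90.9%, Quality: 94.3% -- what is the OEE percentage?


Formula: OEE = Availability * Performance * Quality / 10000
A * P = 94.4% * 90.9% / 100 = 85.81%
OEE = 85.81% * 94.3% / 100 = 80.9%

80.9%


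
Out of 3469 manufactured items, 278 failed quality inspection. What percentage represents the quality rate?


Formula: Quality Rate = Good Pieces / Total Pieces * 100
Good pieces = 3469 - 278 = 3191
QR = 3191 / 3469 * 100 = 92.0%

92.0%


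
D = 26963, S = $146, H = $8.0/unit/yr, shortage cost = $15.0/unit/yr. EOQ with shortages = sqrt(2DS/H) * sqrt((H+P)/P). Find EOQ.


Formula: EOQ* = sqrt(2DS/H) * sqrt((H+P)/P)
Base EOQ = sqrt(2*26963*146/8.0) = 992.04 units
Correction = sqrt((8.0+15.0)/15.0) = 1.23828
EOQ* = 992.04 * 1.23828 = 1228.4 units

1228.4 units


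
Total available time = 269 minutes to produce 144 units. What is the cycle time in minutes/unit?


Formula: CT = Available Time / Number of Units
CT = 269 min / 144 units
CT = 1.87 min/unit

1.87 min/unit


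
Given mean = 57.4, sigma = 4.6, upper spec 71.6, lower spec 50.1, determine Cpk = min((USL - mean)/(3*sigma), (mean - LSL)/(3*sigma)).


Cpu = (71.6 - 57.4) / (3 * 4.6) = 1.03
Cpl = (57.4 - 50.1) / (3 * 4.6) = 0.53
Cpk = min(1.03, 0.53) = 0.53

0.53


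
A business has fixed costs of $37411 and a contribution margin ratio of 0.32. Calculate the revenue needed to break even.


Formula: BER = Fixed Costs / Contribution Margin Ratio
BER = $37411 / 0.32
BER = $116909.38 (to the nearest cent)

$116909.38


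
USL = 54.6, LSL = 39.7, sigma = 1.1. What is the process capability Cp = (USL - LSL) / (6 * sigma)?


Cp = (54.6 - 39.7) / (6 * 1.1)

2.26


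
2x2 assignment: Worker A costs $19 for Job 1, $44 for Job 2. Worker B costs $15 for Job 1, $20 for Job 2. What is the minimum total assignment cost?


Option 1: A->1 + B->2 = $19 + $20 = $39
Option 2: A->2 + B->1 = $44 + $15 = $59
Min cost = min($39, $59) = $39

$39


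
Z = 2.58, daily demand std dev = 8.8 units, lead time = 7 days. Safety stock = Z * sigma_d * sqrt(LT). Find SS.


Formula: SS = z * sigma_d * sqrt(LT)
sqrt(LT) = sqrt(7) = 2.6458
SS = 2.58 * 8.8 * 2.6458
SS = 60.1 units

60.1 units


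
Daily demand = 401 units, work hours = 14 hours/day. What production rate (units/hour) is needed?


Formula: Production Rate = Daily Demand / Available Hours
Rate = 401 units/day / 14 hours/day
Rate = 28.6 units/hour

28.6 units/hour


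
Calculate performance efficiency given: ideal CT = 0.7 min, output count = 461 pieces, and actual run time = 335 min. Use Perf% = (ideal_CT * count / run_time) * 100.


Formula: Performance = (Ideal CT * Total Count) / Run Time * 100
Ideal output time = 0.7 * 461 = 322.7 min
Performance = 322.7 / 335 * 100 = 96.3%

96.3%


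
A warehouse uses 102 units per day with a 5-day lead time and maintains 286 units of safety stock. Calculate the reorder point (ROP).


Formula: ROP = (Daily Demand * Lead Time) + Safety Stock
Demand during lead time = 102 * 5 = 510 units
ROP = 510 + 286 = 796 units

796 units


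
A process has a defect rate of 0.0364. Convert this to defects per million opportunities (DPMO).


DPMO = defect_rate * 1000000 = 0.0364 * 1000000

36400


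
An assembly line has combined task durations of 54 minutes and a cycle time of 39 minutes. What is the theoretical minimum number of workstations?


Formula: N_min = ceil(Sum of Task Times / Cycle Time)
N_min = ceil(54 min / 39 min) = ceil(1.3846)
N_min = 2 stations

2


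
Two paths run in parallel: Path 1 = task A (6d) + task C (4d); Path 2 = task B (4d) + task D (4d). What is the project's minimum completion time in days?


Path 1 = 6 + 4 = 10 days
Path 2 = 4 + 4 = 8 days
Duration = max(10, 8) = 10 days

10 days


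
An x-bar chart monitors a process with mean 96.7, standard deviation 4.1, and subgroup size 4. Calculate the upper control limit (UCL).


UCL = 96.7 + 3 * 4.1 / sqrt(4)

102.85


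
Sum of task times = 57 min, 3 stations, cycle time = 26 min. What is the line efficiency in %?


Formula: Efficiency = Sum of Task Times / (N_stations * CT) * 100
Total station capacity = 3 stations * 26 min = 78 min
Efficiency = 57 / 78 * 100 = 73.1%

73.1%


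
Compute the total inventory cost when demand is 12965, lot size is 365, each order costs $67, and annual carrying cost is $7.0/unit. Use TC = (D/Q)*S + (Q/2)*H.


TC = 12965/365 * 67 + 365/2 * 7.0

$3657.38


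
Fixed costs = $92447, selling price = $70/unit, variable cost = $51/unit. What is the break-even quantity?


Formula: BEQ = Fixed Costs / (Price - Variable Cost)
Contribution margin = $70 - $51 = $19/unit
BEQ = ceil($92447 / $19/unit) = ceil(4865.63) = 4866 units

4866 units


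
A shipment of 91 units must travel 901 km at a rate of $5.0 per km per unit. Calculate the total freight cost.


TC = dist * cost * units = 901 * 5.0 * 91 = $409955.00

$409955.00


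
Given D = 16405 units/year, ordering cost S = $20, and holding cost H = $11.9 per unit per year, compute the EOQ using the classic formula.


Formula: EOQ = sqrt(2 * D * S / H)
Numerator: 2 * 16405 * 20 = 656200
2DS/H = 656200 / 11.9 = 55142.9
EOQ = sqrt(55142.9) = 234.8 units

234.8 units


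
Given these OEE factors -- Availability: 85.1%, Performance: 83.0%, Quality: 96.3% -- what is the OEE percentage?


Formula: OEE = Availability * Performance * Quality / 10000
A * P = 85.1% * 83.0% / 100 = 70.63%
OEE = 70.63% * 96.3% / 100 = 68.0%

68.0%


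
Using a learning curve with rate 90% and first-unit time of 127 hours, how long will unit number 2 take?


Formula: T_n = T_1 * (learning_rate)^(log2(n)) where learning_rate = rate/100
Doublings = log2(2) = 1
T_n = 127 * 0.9^1
T_n = 127 * 0.9 = 114.3 hours

114.3 hours


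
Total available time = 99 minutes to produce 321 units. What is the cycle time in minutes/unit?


Formula: CT = Available Time / Number of Units
CT = 99 min / 321 units
CT = 0.31 min/unit

0.31 min/unit


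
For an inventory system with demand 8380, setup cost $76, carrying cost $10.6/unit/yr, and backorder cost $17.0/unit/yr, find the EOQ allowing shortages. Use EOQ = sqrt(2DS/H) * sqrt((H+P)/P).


Formula: EOQ* = sqrt(2DS/H) * sqrt((H+P)/P)
Base EOQ = sqrt(2*8380*76/10.6) = 346.65 units
Correction = sqrt((10.6+17.0)/17.0) = 1.27418
EOQ* = 346.65 * 1.27418 = 441.7 units

441.7 units


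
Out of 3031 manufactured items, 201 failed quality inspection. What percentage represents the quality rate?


Formula: Quality Rate = Good Pieces / Total Pieces * 100
Good pieces = 3031 - 201 = 2830
QR = 2830 / 3031 * 100 = 93.4%

93.4%


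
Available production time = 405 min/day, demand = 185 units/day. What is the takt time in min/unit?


Formula: Takt Time = Available Production Time / Customer Demand
Takt = 405 min/day / 185 units/day
Takt = 2.19 min/unit

2.19 min/unit


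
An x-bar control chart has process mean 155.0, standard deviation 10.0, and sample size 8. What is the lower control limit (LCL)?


LCL = 155.0 - 3 * 10.0 / sqrt(8)

144.39


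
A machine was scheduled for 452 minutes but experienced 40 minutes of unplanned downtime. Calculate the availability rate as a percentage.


Formula: Availability = (Planned Time - Downtime) / Planned Time * 100
Uptime = 452 - 40 = 412 min
Availability = 412 / 452 * 100 = 91.2%

91.2%


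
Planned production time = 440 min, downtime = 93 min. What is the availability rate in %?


Formula: Availability = (Planned Time - Downtime) / Planned Time * 100
Uptime = 440 - 93 = 347 min
Availability = 347 / 440 * 100 = 78.9%

78.9%


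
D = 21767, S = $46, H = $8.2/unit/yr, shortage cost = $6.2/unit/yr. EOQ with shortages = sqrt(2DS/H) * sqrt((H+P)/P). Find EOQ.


Formula: EOQ* = sqrt(2DS/H) * sqrt((H+P)/P)
Base EOQ = sqrt(2*21767*46/8.2) = 494.18 units
Correction = sqrt((8.2+6.2)/6.2) = 1.524
EOQ* = 494.18 * 1.524 = 753.1 units

753.1 units


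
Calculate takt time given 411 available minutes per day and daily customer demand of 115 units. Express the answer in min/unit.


Formula: Takt Time = Available Production Time / Customer Demand
Takt = 411 min/day / 115 units/day
Takt = 3.57 min/unit

3.57 min/unit


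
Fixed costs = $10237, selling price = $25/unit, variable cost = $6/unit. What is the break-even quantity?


Formula: BEQ = Fixed Costs / (Price - Variable Cost)
Contribution margin = $25 - $6 = $19/unit
BEQ = ceil($10237 / $19/unit) = ceil(538.79) = 539 units

539 units


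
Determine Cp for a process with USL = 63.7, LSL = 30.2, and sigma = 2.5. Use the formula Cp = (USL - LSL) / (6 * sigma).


Cp = (63.7 - 30.2) / (6 * 2.5)

2.23


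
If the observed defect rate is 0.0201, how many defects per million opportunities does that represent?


DPMO = defect_rate * 1000000 = 0.0201 * 1000000

20100


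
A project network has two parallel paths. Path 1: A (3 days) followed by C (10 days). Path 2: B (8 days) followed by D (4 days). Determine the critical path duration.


Path 1 = 3 + 10 = 13 days
Path 2 = 8 + 4 = 12 days
Duration = max(13, 12) = 13 days

13 days


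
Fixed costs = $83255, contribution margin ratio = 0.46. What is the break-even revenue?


Formula: BER = Fixed Costs / Contribution Margin Ratio
BER = $83255 / 0.46
BER = $180989.13 (to the nearest cent)

$180989.13


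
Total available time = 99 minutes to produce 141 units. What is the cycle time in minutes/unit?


Formula: CT = Available Time / Number of Units
CT = 99 min / 141 units
CT = 0.7 min/unit

0.7 min/unit


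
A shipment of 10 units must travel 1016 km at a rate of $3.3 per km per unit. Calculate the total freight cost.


TC = dist * cost * units = 1016 * 3.3 * 10 = $33528.00

$33528.00


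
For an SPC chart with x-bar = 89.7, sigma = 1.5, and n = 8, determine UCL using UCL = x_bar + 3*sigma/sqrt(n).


UCL = 89.7 + 3 * 1.5 / sqrt(8)

91.29


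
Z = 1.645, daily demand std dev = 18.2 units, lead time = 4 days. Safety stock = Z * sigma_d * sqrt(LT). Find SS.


Formula: SS = z * sigma_d * sqrt(LT)
sqrt(LT) = sqrt(4) = 2.0
SS = 1.645 * 18.2 * 2.0
SS = 59.9 units

59.9 units


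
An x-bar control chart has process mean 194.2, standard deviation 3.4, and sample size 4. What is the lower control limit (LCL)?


LCL = 194.2 - 3 * 3.4 / sqrt(4)

189.1


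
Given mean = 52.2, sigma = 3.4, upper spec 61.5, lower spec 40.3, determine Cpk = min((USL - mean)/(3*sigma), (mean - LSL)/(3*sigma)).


Cpu = (61.5 - 52.2) / (3 * 3.4) = 0.91
Cpl = (52.2 - 40.3) / (3 * 3.4) = 1.17
Cpk = min(0.91, 1.17) = 0.91

0.91


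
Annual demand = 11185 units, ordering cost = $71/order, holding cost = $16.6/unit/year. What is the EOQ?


Formula: EOQ = sqrt(2 * D * S / H)
Numerator: 2 * 11185 * 71 = 1588270
2DS/H = 1588270 / 16.6 = 95678.9
EOQ = sqrt(95678.9) = 309.3 units

309.3 units


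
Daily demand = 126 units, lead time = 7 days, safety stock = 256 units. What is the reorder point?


Formula: ROP = (Daily Demand * Lead Time) + Safety Stock
Demand during lead time = 126 * 7 = 882 units
ROP = 882 + 256 = 1138 units

1138 units


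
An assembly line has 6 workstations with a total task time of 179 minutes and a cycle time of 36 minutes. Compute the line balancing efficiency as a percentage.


Formula: Efficiency = Sum of Task Times / (N_stations * CT) * 100
Total station capacity = 6 stations * 36 min = 216 min
Efficiency = 179 / 216 * 100 = 82.9%

82.9%


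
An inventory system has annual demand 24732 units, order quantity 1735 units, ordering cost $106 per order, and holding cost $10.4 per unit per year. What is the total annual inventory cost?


TC = 24732/1735 * 106 + 1735/2 * 10.4

$10533.00


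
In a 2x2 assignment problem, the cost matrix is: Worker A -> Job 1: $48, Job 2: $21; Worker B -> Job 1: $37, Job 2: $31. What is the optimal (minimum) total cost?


Option 1: A->1 + B->2 = $48 + $31 = $79
Option 2: A->2 + B->1 = $21 + $37 = $58
Min cost = min($79, $58) = $58

$58


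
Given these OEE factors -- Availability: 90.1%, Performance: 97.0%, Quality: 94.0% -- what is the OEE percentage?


Formula: OEE = Availability * Performance * Quality / 10000
A * P = 90.1% * 97.0% / 100 = 87.4%
OEE = 87.4% * 94.0% / 100 = 82.2%

82.2%


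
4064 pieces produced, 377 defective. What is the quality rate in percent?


Formula: Quality Rate = Good Pieces / Total Pieces * 100
Good pieces = 4064 - 377 = 3687
QR = 3687 / 4064 * 100 = 90.7%

90.7%


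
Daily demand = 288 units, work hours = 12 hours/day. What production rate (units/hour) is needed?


Formula: Production Rate = Daily Demand / Available Hours
Rate = 288 units/day / 12 hours/day
Rate = 24.0 units/hour

24.0 units/hour


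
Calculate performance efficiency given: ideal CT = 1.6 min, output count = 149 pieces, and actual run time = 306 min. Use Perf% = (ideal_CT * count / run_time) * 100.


Formula: Performance = (Ideal CT * Total Count) / Run Time * 100
Ideal output time = 1.6 * 149 = 238.4 min
Performance = 238.4 / 306 * 100 = 77.9%

77.9%


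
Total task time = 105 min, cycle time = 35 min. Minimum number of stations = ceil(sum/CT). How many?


Formula: N_min = ceil(Sum of Task Times / Cycle Time)
N_min = ceil(105 min / 35 min) = ceil(3.0)
N_min = 3 stations

3


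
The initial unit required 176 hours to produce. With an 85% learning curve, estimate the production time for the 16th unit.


Formula: T_n = T_1 * (learning_rate)^(log2(n)) where learning_rate = rate/100
Doublings = log2(16) = 4
T_n = 176 * 0.85^4
T_n = 176 * 0.522 = 91.9 hours

91.9 hours


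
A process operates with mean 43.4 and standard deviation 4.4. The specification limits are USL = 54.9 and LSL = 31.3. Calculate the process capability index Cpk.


Cpu = (54.9 - 43.4) / (3 * 4.4) = 0.87
Cpl = (43.4 - 31.3) / (3 * 4.4) = 0.92
Cpk = min(0.87, 0.92) = 0.87

0.87
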